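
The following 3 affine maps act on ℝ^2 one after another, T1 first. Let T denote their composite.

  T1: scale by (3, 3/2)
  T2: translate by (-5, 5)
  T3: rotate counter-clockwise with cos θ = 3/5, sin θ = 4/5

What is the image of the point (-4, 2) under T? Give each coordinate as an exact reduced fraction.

T1 scale by (3, 3/2): (-4, 2) → (-12, 3)
T2 translate by (-5, 5): (-12, 3) → (-17, 8)
T3 rotate counter-clockwise with cos θ = 3/5, sin θ = 4/5: (-17, 8) → (-83/5, -44/5)

T(p) = (-83/5, -44/5)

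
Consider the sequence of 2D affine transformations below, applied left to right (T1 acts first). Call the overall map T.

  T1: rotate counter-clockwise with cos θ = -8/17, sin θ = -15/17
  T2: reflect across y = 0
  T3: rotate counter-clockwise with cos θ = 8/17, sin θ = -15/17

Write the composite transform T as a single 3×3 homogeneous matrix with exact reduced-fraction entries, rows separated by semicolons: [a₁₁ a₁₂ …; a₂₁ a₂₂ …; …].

T = [161/289 240/289 0; 240/289 -161/289 0; 0 0 1]

T1 = [-8/17 15/17 0; -15/17 -8/17 0; 0 0 1]
T2·T1 = [-8/17 15/17 0; 15/17 8/17 0; 0 0 1]
T3·…·T1 = [161/289 240/289 0; 240/289 -161/289 0; 0 0 1]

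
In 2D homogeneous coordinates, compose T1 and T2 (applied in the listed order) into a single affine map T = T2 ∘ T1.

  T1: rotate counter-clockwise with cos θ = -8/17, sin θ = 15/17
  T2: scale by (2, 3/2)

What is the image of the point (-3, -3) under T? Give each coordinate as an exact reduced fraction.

T1 rotate counter-clockwise with cos θ = -8/17, sin θ = 15/17: (-3, -3) → (69/17, -21/17)
T2 scale by (2, 3/2): (69/17, -21/17) → (138/17, -63/34)

T(p) = (138/17, -63/34)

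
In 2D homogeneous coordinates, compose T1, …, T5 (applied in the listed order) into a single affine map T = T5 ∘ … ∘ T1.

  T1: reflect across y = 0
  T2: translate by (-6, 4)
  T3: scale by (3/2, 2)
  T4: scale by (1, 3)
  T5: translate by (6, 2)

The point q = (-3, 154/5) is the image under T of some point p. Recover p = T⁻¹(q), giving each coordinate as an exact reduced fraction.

p = (0, -4/5)

T1 = [1 0 0; 0 -1 0; 0 0 1]
T2·T1 = [1 0 -6; 0 -1 4; 0 0 1]
T3·…·T1 = [3/2 0 -9; 0 -2 8; 0 0 1]
T4·…·T1 = [3/2 0 -9; 0 -6 24; 0 0 1]
T5·…·T1 = [3/2 0 -3; 0 -6 26; 0 0 1]
det M = -9; M⁻¹ = [2/3 0 2; 0 -1/6 13/3; 0 0 1]
M⁻¹ · (-3, 154/5)ᵀ = (0, -4/5)ᵀ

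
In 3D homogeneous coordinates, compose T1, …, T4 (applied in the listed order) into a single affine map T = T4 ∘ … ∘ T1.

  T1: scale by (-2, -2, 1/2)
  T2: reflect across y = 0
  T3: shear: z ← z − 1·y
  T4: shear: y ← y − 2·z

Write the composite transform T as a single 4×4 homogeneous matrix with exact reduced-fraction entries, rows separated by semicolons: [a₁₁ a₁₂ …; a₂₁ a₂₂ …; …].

T = [-2 0 0 0; 0 6 -1 0; 0 -2 1/2 0; 0 0 0 1]

T1 = [-2 0 0 0; 0 -2 0 0; 0 0 1/2 0; 0 0 0 1]
T2·T1 = [-2 0 0 0; 0 2 0 0; 0 0 1/2 0; 0 0 0 1]
T3·…·T1 = [-2 0 0 0; 0 2 0 0; 0 -2 1/2 0; 0 0 0 1]
T4·…·T1 = [-2 0 0 0; 0 6 -1 0; 0 -2 1/2 0; 0 0 0 1]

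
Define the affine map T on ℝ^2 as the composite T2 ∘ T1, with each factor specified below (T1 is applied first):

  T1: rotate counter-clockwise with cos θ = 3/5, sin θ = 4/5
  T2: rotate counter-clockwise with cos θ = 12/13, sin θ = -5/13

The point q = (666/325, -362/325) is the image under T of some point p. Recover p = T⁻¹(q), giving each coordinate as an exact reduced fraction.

p = (6/5, -2)

T1 = [3/5 -4/5 0; 4/5 3/5 0; 0 0 1]
T2·T1 = [56/65 -33/65 0; 33/65 56/65 0; 0 0 1]
det M = 1; M⁻¹ = [56/65 33/65 0; -33/65 56/65 0; 0 0 1]
M⁻¹ · (666/325, -362/325)ᵀ = (6/5, -2)ᵀ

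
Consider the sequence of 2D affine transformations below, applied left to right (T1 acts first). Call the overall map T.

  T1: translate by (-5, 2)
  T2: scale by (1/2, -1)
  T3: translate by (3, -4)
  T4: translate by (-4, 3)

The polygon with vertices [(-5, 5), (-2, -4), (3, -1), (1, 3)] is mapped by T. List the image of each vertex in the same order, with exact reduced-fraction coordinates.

T1 translate by (-5, 2): (-5, 5) → (-10, 7); (-2, -4) → (-7, -2); (3, -1) → (-2, 1); (1, 3) → (-4, 5)
T2 scale by (1/2, -1): (-10, 7) → (-5, -7); (-7, -2) → (-7/2, 2); (-2, 1) → (-1, -1); (-4, 5) → (-2, -5)
T3 translate by (3, -4): (-5, -7) → (-2, -11); (-7/2, 2) → (-1/2, -2); (-1, -1) → (2, -5); (-2, -5) → (1, -9)
T4 translate by (-4, 3): (-2, -11) → (-6, -8); (-1/2, -2) → (-9/2, 1); (2, -5) → (-2, -2); (1, -9) → (-3, -6)

image vertices: (-6, -8), (-9/2, 1), (-2, -2), (-3, -6)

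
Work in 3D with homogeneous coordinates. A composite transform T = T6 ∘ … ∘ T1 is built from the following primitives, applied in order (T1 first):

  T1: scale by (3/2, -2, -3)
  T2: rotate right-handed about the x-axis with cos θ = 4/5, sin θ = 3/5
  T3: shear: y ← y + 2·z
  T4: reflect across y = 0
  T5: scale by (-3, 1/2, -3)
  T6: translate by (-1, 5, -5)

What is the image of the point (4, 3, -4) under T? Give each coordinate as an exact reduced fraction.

T(p) = (-19, 5, -23)

T1 scale by (3/2, -2, -3): (4, 3, -4) → (6, -6, 12)
T2 rotate right-handed about the x-axis with cos θ = 4/5, sin θ = 3/5: (6, -6, 12) → (6, -12, 6)
T3 shear: y ← y + 2·z: (6, -12, 6) → (6, 0, 6)
T4 reflect across y = 0: (6, 0, 6) → (6, 0, 6)
T5 scale by (-3, 1/2, -3): (6, 0, 6) → (-18, 0, -18)
T6 translate by (-1, 5, -5): (-18, 0, -18) → (-19, 5, -23)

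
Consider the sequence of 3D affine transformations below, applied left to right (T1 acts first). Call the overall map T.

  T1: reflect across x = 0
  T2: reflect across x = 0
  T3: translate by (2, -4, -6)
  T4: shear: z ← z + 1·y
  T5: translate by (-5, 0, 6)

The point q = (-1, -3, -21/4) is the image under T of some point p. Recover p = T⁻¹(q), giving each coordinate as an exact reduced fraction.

T1 = [-1 0 0 0; 0 1 0 0; 0 0 1 0; 0 0 0 1]
T2·T1 = [1 0 0 0; 0 1 0 0; 0 0 1 0; 0 0 0 1]
T3·…·T1 = [1 0 0 2; 0 1 0 -4; 0 0 1 -6; 0 0 0 1]
T4·…·T1 = [1 0 0 2; 0 1 0 -4; 0 1 1 -10; 0 0 0 1]
T5·…·T1 = [1 0 0 -3; 0 1 0 -4; 0 1 1 -4; 0 0 0 1]
det M = 1; M⁻¹ = [1 0 0 3; 0 1 0 4; 0 -1 1 0; 0 0 0 1]
M⁻¹ · (-1, -3, -21/4)ᵀ = (2, 1, -9/4)ᵀ

p = (2, 1, -9/4)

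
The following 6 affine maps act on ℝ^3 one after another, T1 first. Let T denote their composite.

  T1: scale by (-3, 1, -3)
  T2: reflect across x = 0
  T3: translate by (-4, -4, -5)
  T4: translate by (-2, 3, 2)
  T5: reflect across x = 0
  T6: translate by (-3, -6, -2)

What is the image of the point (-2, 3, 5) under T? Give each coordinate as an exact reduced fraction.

T(p) = (9, -4, -20)

T1 scale by (-3, 1, -3): (-2, 3, 5) → (6, 3, -15)
T2 reflect across x = 0: (6, 3, -15) → (-6, 3, -15)
T3 translate by (-4, -4, -5): (-6, 3, -15) → (-10, -1, -20)
T4 translate by (-2, 3, 2): (-10, -1, -20) → (-12, 2, -18)
T5 reflect across x = 0: (-12, 2, -18) → (12, 2, -18)
T6 translate by (-3, -6, -2): (12, 2, -18) → (9, -4, -20)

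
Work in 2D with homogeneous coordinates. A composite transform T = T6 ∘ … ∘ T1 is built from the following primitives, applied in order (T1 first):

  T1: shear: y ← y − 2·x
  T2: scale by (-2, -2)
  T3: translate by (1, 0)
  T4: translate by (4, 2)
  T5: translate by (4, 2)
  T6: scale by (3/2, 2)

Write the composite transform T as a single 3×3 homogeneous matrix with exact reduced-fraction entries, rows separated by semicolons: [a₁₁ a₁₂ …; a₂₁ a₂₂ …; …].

T1 = [1 0 0; -2 1 0; 0 0 1]
T2·T1 = [-2 0 0; 4 -2 0; 0 0 1]
T3·…·T1 = [-2 0 1; 4 -2 0; 0 0 1]
T4·…·T1 = [-2 0 5; 4 -2 2; 0 0 1]
T5·…·T1 = [-2 0 9; 4 -2 4; 0 0 1]
T6·…·T1 = [-3 0 27/2; 8 -4 8; 0 0 1]

T = [-3 0 27/2; 8 -4 8; 0 0 1]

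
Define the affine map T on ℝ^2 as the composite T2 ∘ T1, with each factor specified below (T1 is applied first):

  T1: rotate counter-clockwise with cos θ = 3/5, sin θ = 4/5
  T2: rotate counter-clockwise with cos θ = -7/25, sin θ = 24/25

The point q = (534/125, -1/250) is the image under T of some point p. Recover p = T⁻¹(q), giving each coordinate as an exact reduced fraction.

T1 = [3/5 -4/5 0; 4/5 3/5 0; 0 0 1]
T2·T1 = [-117/125 -44/125 0; 44/125 -117/125 0; 0 0 1]
det M = 1; M⁻¹ = [-117/125 44/125 0; -44/125 -117/125 0; 0 0 1]
M⁻¹ · (534/125, -1/250)ᵀ = (-4, -3/2)ᵀ

p = (-4, -3/2)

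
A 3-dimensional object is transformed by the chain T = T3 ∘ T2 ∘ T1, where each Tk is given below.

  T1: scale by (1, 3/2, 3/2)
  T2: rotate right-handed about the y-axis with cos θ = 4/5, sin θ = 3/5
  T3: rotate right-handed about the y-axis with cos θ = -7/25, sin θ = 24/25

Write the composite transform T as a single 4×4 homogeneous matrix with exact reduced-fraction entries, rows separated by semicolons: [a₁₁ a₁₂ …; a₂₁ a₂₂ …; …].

T = [-4/5 0 9/10 0; 0 3/2 0 0; -3/5 0 -6/5 0; 0 0 0 1]

T1 = [1 0 0 0; 0 3/2 0 0; 0 0 3/2 0; 0 0 0 1]
T2·T1 = [4/5 0 9/10 0; 0 3/2 0 0; -3/5 0 6/5 0; 0 0 0 1]
T3·…·T1 = [-4/5 0 9/10 0; 0 3/2 0 0; -3/5 0 -6/5 0; 0 0 0 1]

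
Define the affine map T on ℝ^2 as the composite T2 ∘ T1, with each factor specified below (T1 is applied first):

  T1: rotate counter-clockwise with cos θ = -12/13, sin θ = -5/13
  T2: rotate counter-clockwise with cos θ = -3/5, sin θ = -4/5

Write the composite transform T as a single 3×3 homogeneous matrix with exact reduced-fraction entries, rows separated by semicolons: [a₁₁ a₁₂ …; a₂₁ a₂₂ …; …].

T = [16/65 -63/65 0; 63/65 16/65 0; 0 0 1]

T1 = [-12/13 5/13 0; -5/13 -12/13 0; 0 0 1]
T2·T1 = [16/65 -63/65 0; 63/65 16/65 0; 0 0 1]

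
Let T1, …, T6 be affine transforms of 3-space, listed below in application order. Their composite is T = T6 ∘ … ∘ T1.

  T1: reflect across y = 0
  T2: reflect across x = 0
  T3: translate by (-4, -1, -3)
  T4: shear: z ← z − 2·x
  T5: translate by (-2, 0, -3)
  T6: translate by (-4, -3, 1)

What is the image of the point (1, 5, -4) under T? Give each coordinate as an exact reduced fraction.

T(p) = (-11, -9, 1)

T1 reflect across y = 0: (1, 5, -4) → (1, -5, -4)
T2 reflect across x = 0: (1, -5, -4) → (-1, -5, -4)
T3 translate by (-4, -1, -3): (-1, -5, -4) → (-5, -6, -7)
T4 shear: z ← z − 2·x: (-5, -6, -7) → (-5, -6, 3)
T5 translate by (-2, 0, -3): (-5, -6, 3) → (-7, -6, 0)
T6 translate by (-4, -3, 1): (-7, -6, 0) → (-11, -9, 1)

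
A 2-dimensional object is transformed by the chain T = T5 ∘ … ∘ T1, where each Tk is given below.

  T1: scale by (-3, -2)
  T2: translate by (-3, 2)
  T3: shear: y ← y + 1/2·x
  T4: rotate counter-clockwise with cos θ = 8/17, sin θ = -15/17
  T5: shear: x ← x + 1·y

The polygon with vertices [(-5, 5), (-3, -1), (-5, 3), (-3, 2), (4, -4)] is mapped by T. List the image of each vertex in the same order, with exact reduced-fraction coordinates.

T1 scale by (-3, -2): (-5, 5) → (15, -10); (-3, -1) → (9, 2); (-5, 3) → (15, -6); (-3, 2) → (9, -4); (4, -4) → (-12, 8)
T2 translate by (-3, 2): (15, -10) → (12, -8); (9, 2) → (6, 4); (15, -6) → (12, -4); (9, -4) → (6, -2); (-12, 8) → (-15, 10)
T3 shear: y ← y + 1/2·x: (12, -8) → (12, -2); (6, 4) → (6, 7); (12, -4) → (12, 2); (6, -2) → (6, 1); (-15, 10) → (-15, 5/2)
T4 rotate counter-clockwise with cos θ = 8/17, sin θ = -15/17: (12, -2) → (66/17, -196/17); (6, 7) → (9, -2); (12, 2) → (126/17, -164/17); (6, 1) → (63/17, -82/17); (-15, 5/2) → (-165/34, 245/17)
T5 shear: x ← x + 1·y: (66/17, -196/17) → (-130/17, -196/17); (9, -2) → (7, -2); (126/17, -164/17) → (-38/17, -164/17); (63/17, -82/17) → (-19/17, -82/17); (-165/34, 245/17) → (325/34, 245/17)

image vertices: (-130/17, -196/17), (7, -2), (-38/17, -164/17), (-19/17, -82/17), (325/34, 245/17)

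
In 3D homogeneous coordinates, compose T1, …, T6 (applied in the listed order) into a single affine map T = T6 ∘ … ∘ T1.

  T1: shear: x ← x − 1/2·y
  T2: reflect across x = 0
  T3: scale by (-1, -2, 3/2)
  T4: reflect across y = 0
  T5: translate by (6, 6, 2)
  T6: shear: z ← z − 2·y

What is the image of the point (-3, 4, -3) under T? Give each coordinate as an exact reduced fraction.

T(p) = (1, 14, -61/2)

T1 shear: x ← x − 1/2·y: (-3, 4, -3) → (-5, 4, -3)
T2 reflect across x = 0: (-5, 4, -3) → (5, 4, -3)
T3 scale by (-1, -2, 3/2): (5, 4, -3) → (-5, -8, -9/2)
T4 reflect across y = 0: (-5, -8, -9/2) → (-5, 8, -9/2)
T5 translate by (6, 6, 2): (-5, 8, -9/2) → (1, 14, -5/2)
T6 shear: z ← z − 2·y: (1, 14, -5/2) → (1, 14, -61/2)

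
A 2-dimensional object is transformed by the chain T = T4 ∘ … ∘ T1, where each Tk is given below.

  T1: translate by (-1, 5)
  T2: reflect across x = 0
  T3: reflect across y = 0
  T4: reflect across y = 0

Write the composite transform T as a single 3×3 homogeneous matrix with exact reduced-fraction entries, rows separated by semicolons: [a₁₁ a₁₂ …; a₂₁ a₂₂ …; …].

T1 = [1 0 -1; 0 1 5; 0 0 1]
T2·T1 = [-1 0 1; 0 1 5; 0 0 1]
T3·…·T1 = [-1 0 1; 0 -1 -5; 0 0 1]
T4·…·T1 = [-1 0 1; 0 1 5; 0 0 1]

T = [-1 0 1; 0 1 5; 0 0 1]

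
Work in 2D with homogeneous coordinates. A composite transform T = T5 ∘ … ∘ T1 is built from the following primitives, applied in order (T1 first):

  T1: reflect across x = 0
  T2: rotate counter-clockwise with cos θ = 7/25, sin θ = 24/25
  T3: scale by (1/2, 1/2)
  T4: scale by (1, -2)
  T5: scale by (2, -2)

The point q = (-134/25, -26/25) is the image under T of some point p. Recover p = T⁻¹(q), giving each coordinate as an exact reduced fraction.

T1 = [-1 0 0; 0 1 0; 0 0 1]
T2·T1 = [-7/25 -24/25 0; -24/25 7/25 0; 0 0 1]
T3·…·T1 = [-7/50 -12/25 0; -12/25 7/50 0; 0 0 1]
T4·…·T1 = [-7/50 -12/25 0; 24/25 -7/25 0; 0 0 1]
T5·…·T1 = [-7/25 -24/25 0; -48/25 14/25 0; 0 0 1]
det M = -2; M⁻¹ = [-7/25 -12/25 0; -24/25 7/50 0; 0 0 1]
M⁻¹ · (-134/25, -26/25)ᵀ = (2, 5)ᵀ

p = (2, 5)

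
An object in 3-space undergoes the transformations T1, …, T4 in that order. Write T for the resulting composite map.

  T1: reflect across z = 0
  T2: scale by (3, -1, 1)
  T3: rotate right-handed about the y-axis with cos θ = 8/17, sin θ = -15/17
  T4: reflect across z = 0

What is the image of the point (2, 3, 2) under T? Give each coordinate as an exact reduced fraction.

T(p) = (78/17, -3, -74/17)

T1 reflect across z = 0: (2, 3, 2) → (2, 3, -2)
T2 scale by (3, -1, 1): (2, 3, -2) → (6, -3, -2)
T3 rotate right-handed about the y-axis with cos θ = 8/17, sin θ = -15/17: (6, -3, -2) → (78/17, -3, 74/17)
T4 reflect across z = 0: (78/17, -3, 74/17) → (78/17, -3, -74/17)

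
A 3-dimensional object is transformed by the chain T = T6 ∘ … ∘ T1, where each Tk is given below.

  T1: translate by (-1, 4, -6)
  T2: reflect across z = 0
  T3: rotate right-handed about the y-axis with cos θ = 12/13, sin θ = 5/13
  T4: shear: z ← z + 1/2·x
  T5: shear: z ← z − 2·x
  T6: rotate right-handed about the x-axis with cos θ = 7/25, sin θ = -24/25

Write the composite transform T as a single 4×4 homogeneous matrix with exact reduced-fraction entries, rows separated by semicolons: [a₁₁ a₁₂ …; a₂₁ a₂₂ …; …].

T1 = [1 0 0 -1; 0 1 0 4; 0 0 1 -6; 0 0 0 1]
T2·T1 = [1 0 0 -1; 0 1 0 4; 0 0 -1 6; 0 0 0 1]
T3·…·T1 = [12/13 0 -5/13 18/13; 0 1 0 4; -5/13 0 -12/13 77/13; 0 0 0 1]
T4·…·T1 = [12/13 0 -5/13 18/13; 0 1 0 4; 1/13 0 -29/26 86/13; 0 0 0 1]
T5·…·T1 = [12/13 0 -5/13 18/13; 0 1 0 4; -23/13 0 -9/26 50/13; 0 0 0 1]
T6·…·T1 = [12/13 0 -5/13 18/13; -552/325 7/25 -108/325 1564/325; -161/325 -24/25 -63/650 -898/325; 0 0 0 1]

T = [12/13 0 -5/13 18/13; -552/325 7/25 -108/325 1564/325; -161/325 -24/25 -63/650 -898/325; 0 0 0 1]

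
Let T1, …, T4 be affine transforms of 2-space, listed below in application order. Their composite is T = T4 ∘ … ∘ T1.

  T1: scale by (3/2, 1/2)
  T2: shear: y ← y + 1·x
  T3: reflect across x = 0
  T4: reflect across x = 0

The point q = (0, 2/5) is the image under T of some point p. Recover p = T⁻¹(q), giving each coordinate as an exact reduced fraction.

T1 = [3/2 0 0; 0 1/2 0; 0 0 1]
T2·T1 = [3/2 0 0; 3/2 1/2 0; 0 0 1]
T3·…·T1 = [-3/2 0 0; 3/2 1/2 0; 0 0 1]
T4·…·T1 = [3/2 0 0; 3/2 1/2 0; 0 0 1]
det M = 3/4; M⁻¹ = [2/3 0 0; -2 2 0; 0 0 1]
M⁻¹ · (0, 2/5)ᵀ = (0, 4/5)ᵀ

p = (0, 4/5)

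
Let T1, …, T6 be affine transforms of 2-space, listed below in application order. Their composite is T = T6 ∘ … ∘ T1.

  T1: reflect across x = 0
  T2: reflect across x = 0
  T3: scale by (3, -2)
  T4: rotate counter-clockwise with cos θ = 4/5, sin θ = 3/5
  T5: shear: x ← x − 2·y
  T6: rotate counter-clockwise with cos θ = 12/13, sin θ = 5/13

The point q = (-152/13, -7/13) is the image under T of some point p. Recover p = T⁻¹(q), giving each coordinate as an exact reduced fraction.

T1 = [-1 0 0; 0 1 0; 0 0 1]
T2·T1 = [1 0 0; 0 1 0; 0 0 1]
T3·…·T1 = [3 0 0; 0 -2 0; 0 0 1]
T4·…·T1 = [12/5 6/5 0; 9/5 -8/5 0; 0 0 1]
T5·…·T1 = [-6/5 22/5 0; 9/5 -8/5 0; 0 0 1]
T6·…·T1 = [-9/5 304/65 0; 6/5 14/65 0; 0 0 1]
det M = -6; M⁻¹ = [-7/195 152/195 0; 1/5 3/10 0; 0 0 1]
M⁻¹ · (-152/13, -7/13)ᵀ = (0, -5/2)ᵀ

p = (0, -5/2)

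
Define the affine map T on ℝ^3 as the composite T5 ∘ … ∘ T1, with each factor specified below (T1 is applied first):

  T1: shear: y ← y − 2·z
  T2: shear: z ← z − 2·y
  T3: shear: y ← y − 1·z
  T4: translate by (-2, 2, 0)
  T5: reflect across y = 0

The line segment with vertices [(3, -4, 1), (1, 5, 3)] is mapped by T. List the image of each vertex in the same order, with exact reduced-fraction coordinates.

T1 shear: y ← y − 2·z: (3, -4, 1) → (3, -6, 1); (1, 5, 3) → (1, -1, 3)
T2 shear: z ← z − 2·y: (3, -6, 1) → (3, -6, 13); (1, -1, 3) → (1, -1, 5)
T3 shear: y ← y − 1·z: (3, -6, 13) → (3, -19, 13); (1, -1, 5) → (1, -6, 5)
T4 translate by (-2, 2, 0): (3, -19, 13) → (1, -17, 13); (1, -6, 5) → (-1, -4, 5)
T5 reflect across y = 0: (1, -17, 13) → (1, 17, 13); (-1, -4, 5) → (-1, 4, 5)

image vertices: (1, 17, 13), (-1, 4, 5)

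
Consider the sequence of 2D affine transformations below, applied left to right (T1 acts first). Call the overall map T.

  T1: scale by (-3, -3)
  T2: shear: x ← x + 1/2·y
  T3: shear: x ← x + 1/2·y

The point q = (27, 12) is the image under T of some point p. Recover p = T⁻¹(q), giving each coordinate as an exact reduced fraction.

p = (-5, -4)

T1 = [-3 0 0; 0 -3 0; 0 0 1]
T2·T1 = [-3 -3/2 0; 0 -3 0; 0 0 1]
T3·…·T1 = [-3 -3 0; 0 -3 0; 0 0 1]
det M = 9; M⁻¹ = [-1/3 1/3 0; 0 -1/3 0; 0 0 1]
M⁻¹ · (27, 12)ᵀ = (-5, -4)ᵀ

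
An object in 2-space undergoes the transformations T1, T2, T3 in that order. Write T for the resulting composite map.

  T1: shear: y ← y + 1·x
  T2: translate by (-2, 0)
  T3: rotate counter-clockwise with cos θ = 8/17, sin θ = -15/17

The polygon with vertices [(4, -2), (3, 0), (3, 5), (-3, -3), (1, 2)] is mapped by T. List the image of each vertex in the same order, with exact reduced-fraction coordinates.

T1 shear: y ← y + 1·x: (4, -2) → (4, 2); (3, 0) → (3, 3); (3, 5) → (3, 8); (-3, -3) → (-3, -6); (1, 2) → (1, 3)
T2 translate by (-2, 0): (4, 2) → (2, 2); (3, 3) → (1, 3); (3, 8) → (1, 8); (-3, -6) → (-5, -6); (1, 3) → (-1, 3)
T3 rotate counter-clockwise with cos θ = 8/17, sin θ = -15/17: (2, 2) → (46/17, -14/17); (1, 3) → (53/17, 9/17); (1, 8) → (128/17, 49/17); (-5, -6) → (-130/17, 27/17); (-1, 3) → (37/17, 39/17)

image vertices: (46/17, -14/17), (53/17, 9/17), (128/17, 49/17), (-130/17, 27/17), (37/17, 39/17)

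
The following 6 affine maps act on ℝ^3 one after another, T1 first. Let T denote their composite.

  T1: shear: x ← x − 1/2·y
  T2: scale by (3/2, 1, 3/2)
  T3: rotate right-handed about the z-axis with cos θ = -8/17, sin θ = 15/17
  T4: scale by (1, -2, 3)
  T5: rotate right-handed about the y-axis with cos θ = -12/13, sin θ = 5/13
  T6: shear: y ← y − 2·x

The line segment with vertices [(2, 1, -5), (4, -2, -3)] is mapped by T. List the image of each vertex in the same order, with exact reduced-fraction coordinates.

image vertices: (-3033/442, 4727/442, 4755/221), (-1575/442, -1766/221, 2904/221)

T1 shear: x ← x − 1/2·y: (2, 1, -5) → (3/2, 1, -5); (4, -2, -3) → (5, -2, -3)
T2 scale by (3/2, 1, 3/2): (3/2, 1, -5) → (9/4, 1, -15/2); (5, -2, -3) → (15/2, -2, -9/2)
T3 rotate right-handed about the z-axis with cos θ = -8/17, sin θ = 15/17: (9/4, 1, -15/2) → (-33/17, 103/68, -15/2); (15/2, -2, -9/2) → (-30/17, 257/34, -9/2)
T4 scale by (1, -2, 3): (-33/17, 103/68, -15/2) → (-33/17, -103/34, -45/2); (-30/17, 257/34, -9/2) → (-30/17, -257/17, -27/2)
T5 rotate right-handed about the y-axis with cos θ = -12/13, sin θ = 5/13: (-33/17, -103/34, -45/2) → (-3033/442, -103/34, 4755/221); (-30/17, -257/17, -27/2) → (-1575/442, -257/17, 2904/221)
T6 shear: y ← y − 2·x: (-3033/442, -103/34, 4755/221) → (-3033/442, 4727/442, 4755/221); (-1575/442, -257/17, 2904/221) → (-1575/442, -1766/221, 2904/221)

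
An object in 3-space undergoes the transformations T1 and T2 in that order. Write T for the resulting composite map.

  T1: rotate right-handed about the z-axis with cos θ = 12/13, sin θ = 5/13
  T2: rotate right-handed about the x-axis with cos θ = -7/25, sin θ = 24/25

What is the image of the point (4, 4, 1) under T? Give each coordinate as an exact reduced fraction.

T1 rotate right-handed about the z-axis with cos θ = 12/13, sin θ = 5/13: (4, 4, 1) → (28/13, 68/13, 1)
T2 rotate right-handed about the x-axis with cos θ = -7/25, sin θ = 24/25: (28/13, 68/13, 1) → (28/13, -788/325, 1541/325)

T(p) = (28/13, -788/325, 1541/325)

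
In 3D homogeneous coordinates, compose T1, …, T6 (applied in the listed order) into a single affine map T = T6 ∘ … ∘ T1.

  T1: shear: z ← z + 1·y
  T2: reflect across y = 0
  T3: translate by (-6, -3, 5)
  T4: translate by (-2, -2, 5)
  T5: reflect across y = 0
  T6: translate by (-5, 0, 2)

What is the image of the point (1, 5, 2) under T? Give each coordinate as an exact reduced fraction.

T(p) = (-12, 10, 19)

T1 shear: z ← z + 1·y: (1, 5, 2) → (1, 5, 7)
T2 reflect across y = 0: (1, 5, 7) → (1, -5, 7)
T3 translate by (-6, -3, 5): (1, -5, 7) → (-5, -8, 12)
T4 translate by (-2, -2, 5): (-5, -8, 12) → (-7, -10, 17)
T5 reflect across y = 0: (-7, -10, 17) → (-7, 10, 17)
T6 translate by (-5, 0, 2): (-7, 10, 17) → (-12, 10, 19)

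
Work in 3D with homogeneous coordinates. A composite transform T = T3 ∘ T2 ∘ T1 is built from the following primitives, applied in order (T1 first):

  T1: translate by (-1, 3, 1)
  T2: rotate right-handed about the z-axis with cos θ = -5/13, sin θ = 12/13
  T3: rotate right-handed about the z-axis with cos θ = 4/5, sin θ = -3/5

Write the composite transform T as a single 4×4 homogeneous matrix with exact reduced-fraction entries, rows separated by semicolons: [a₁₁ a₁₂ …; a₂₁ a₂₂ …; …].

T1 = [1 0 0 -1; 0 1 0 3; 0 0 1 1; 0 0 0 1]
T2·T1 = [-5/13 -12/13 0 -31/13; 12/13 -5/13 0 -27/13; 0 0 1 1; 0 0 0 1]
T3·…·T1 = [16/65 -63/65 0 -41/13; 63/65 16/65 0 -3/13; 0 0 1 1; 0 0 0 1]

T = [16/65 -63/65 0 -41/13; 63/65 16/65 0 -3/13; 0 0 1 1; 0 0 0 1]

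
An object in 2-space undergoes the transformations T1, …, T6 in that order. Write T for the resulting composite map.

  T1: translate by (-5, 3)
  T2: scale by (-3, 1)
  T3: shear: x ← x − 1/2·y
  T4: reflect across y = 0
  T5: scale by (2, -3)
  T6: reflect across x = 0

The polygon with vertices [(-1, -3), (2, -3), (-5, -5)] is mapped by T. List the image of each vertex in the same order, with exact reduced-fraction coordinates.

image vertices: (-36, 0), (-18, 0), (-62, -6)

T1 translate by (-5, 3): (-1, -3) → (-6, 0); (2, -3) → (-3, 0); (-5, -5) → (-10, -2)
T2 scale by (-3, 1): (-6, 0) → (18, 0); (-3, 0) → (9, 0); (-10, -2) → (30, -2)
T3 shear: x ← x − 1/2·y: (18, 0) → (18, 0); (9, 0) → (9, 0); (30, -2) → (31, -2)
T4 reflect across y = 0: (18, 0) → (18, 0); (9, 0) → (9, 0); (31, -2) → (31, 2)
T5 scale by (2, -3): (18, 0) → (36, 0); (9, 0) → (18, 0); (31, 2) → (62, -6)
T6 reflect across x = 0: (36, 0) → (-36, 0); (18, 0) → (-18, 0); (62, -6) → (-62, -6)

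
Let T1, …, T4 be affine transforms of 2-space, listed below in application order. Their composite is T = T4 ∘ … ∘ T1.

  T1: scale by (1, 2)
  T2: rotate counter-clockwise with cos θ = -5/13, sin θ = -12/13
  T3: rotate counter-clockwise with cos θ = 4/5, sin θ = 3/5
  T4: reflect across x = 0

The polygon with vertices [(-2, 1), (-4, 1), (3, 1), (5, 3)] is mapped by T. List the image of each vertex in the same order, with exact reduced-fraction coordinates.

image vertices: (-94/65, 158/65), (-62/65, 284/65), (-174/65, -157/65), (-458/65, -219/65)

T1 scale by (1, 2): (-2, 1) → (-2, 2); (-4, 1) → (-4, 2); (3, 1) → (3, 2); (5, 3) → (5, 6)
T2 rotate counter-clockwise with cos θ = -5/13, sin θ = -12/13: (-2, 2) → (34/13, 14/13); (-4, 2) → (44/13, 38/13); (3, 2) → (9/13, -46/13); (5, 6) → (47/13, -90/13)
T3 rotate counter-clockwise with cos θ = 4/5, sin θ = 3/5: (34/13, 14/13) → (94/65, 158/65); (44/13, 38/13) → (62/65, 284/65); (9/13, -46/13) → (174/65, -157/65); (47/13, -90/13) → (458/65, -219/65)
T4 reflect across x = 0: (94/65, 158/65) → (-94/65, 158/65); (62/65, 284/65) → (-62/65, 284/65); (174/65, -157/65) → (-174/65, -157/65); (458/65, -219/65) → (-458/65, -219/65)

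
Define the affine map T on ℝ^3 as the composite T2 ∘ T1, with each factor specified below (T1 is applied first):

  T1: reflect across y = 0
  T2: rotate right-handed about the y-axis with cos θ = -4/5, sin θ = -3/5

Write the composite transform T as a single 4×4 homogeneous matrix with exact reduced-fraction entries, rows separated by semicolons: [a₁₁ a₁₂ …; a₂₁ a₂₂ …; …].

T = [-4/5 0 -3/5 0; 0 -1 0 0; 3/5 0 -4/5 0; 0 0 0 1]

T1 = [1 0 0 0; 0 -1 0 0; 0 0 1 0; 0 0 0 1]
T2·T1 = [-4/5 0 -3/5 0; 0 -1 0 0; 3/5 0 -4/5 0; 0 0 0 1]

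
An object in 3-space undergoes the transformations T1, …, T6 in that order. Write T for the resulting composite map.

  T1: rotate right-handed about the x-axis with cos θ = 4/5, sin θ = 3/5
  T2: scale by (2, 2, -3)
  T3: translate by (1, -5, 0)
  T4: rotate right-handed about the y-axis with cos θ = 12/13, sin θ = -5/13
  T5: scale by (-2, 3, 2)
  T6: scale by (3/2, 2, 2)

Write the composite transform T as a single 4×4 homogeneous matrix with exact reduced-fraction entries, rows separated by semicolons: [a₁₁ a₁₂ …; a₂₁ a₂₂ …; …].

T1 = [1 0 0 0; 0 4/5 -3/5 0; 0 3/5 4/5 0; 0 0 0 1]
T2·T1 = [2 0 0 0; 0 8/5 -6/5 0; 0 -9/5 -12/5 0; 0 0 0 1]
T3·…·T1 = [2 0 0 1; 0 8/5 -6/5 -5; 0 -9/5 -12/5 0; 0 0 0 1]
T4·…·T1 = [24/13 9/13 12/13 12/13; 0 8/5 -6/5 -5; 10/13 -108/65 -144/65 5/13; 0 0 0 1]
T5·…·T1 = [-48/13 -18/13 -24/13 -24/13; 0 24/5 -18/5 -15; 20/13 -216/65 -288/65 10/13; 0 0 0 1]
T6·…·T1 = [-72/13 -27/13 -36/13 -36/13; 0 48/5 -36/5 -30; 40/13 -432/65 -576/65 20/13; 0 0 0 1]

T = [-72/13 -27/13 -36/13 -36/13; 0 48/5 -36/5 -30; 40/13 -432/65 -576/65 20/13; 0 0 0 1]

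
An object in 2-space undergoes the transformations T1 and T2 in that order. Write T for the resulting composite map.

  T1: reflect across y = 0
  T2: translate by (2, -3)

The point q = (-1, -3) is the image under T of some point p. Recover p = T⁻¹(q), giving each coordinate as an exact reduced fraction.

p = (-3, 0)

T1 = [1 0 0; 0 -1 0; 0 0 1]
T2·T1 = [1 0 2; 0 -1 -3; 0 0 1]
det M = -1; M⁻¹ = [1 0 -2; 0 -1 -3; 0 0 1]
M⁻¹ · (-1, -3)ᵀ = (-3, 0)ᵀ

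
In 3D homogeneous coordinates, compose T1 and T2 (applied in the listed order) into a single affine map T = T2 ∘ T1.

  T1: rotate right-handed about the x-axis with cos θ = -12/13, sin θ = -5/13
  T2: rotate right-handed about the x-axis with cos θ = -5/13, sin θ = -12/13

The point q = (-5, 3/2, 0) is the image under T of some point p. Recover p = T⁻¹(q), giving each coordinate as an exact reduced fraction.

p = (-5, 0, -3/2)

T1 = [1 0 0 0; 0 -12/13 5/13 0; 0 -5/13 -12/13 0; 0 0 0 1]
T2·T1 = [1 0 0 0; 0 0 -1 0; 0 1 0 0; 0 0 0 1]
det M = 1; M⁻¹ = [1 0 0 0; 0 0 1 0; 0 -1 0 0; 0 0 0 1]
M⁻¹ · (-5, 3/2, 0)ᵀ = (-5, 0, -3/2)ᵀ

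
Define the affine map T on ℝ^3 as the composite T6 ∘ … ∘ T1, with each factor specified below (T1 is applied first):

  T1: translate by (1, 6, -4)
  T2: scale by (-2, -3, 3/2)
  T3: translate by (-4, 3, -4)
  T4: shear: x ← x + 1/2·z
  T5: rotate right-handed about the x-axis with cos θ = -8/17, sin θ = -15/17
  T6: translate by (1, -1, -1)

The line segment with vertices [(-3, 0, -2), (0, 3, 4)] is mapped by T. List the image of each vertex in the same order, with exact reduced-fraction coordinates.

T1 translate by (1, 6, -4): (-3, 0, -2) → (-2, 6, -6); (0, 3, 4) → (1, 9, 0)
T2 scale by (-2, -3, 3/2): (-2, 6, -6) → (4, -18, -9); (1, 9, 0) → (-2, -27, 0)
T3 translate by (-4, 3, -4): (4, -18, -9) → (0, -15, -13); (-2, -27, 0) → (-6, -24, -4)
T4 shear: x ← x + 1/2·z: (0, -15, -13) → (-13/2, -15, -13); (-6, -24, -4) → (-8, -24, -4)
T5 rotate right-handed about the x-axis with cos θ = -8/17, sin θ = -15/17: (-13/2, -15, -13) → (-13/2, -75/17, 329/17); (-8, -24, -4) → (-8, 132/17, 392/17)
T6 translate by (1, -1, -1): (-13/2, -75/17, 329/17) → (-11/2, -92/17, 312/17); (-8, 132/17, 392/17) → (-7, 115/17, 375/17)

image vertices: (-11/2, -92/17, 312/17), (-7, 115/17, 375/17)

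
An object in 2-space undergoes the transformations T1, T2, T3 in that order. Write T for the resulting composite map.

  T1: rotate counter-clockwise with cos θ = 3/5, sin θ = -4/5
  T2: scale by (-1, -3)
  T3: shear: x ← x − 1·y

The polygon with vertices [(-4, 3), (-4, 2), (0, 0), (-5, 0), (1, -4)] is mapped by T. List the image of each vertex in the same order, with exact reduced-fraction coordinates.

T1 rotate counter-clockwise with cos θ = 3/5, sin θ = -4/5: (-4, 3) → (0, 5); (-4, 2) → (-4/5, 22/5); (0, 0) → (0, 0); (-5, 0) → (-3, 4); (1, -4) → (-13/5, -16/5)
T2 scale by (-1, -3): (0, 5) → (0, -15); (-4/5, 22/5) → (4/5, -66/5); (0, 0) → (0, 0); (-3, 4) → (3, -12); (-13/5, -16/5) → (13/5, 48/5)
T3 shear: x ← x − 1·y: (0, -15) → (15, -15); (4/5, -66/5) → (14, -66/5); (0, 0) → (0, 0); (3, -12) → (15, -12); (13/5, 48/5) → (-7, 48/5)

image vertices: (15, -15), (14, -66/5), (0, 0), (15, -12), (-7, 48/5)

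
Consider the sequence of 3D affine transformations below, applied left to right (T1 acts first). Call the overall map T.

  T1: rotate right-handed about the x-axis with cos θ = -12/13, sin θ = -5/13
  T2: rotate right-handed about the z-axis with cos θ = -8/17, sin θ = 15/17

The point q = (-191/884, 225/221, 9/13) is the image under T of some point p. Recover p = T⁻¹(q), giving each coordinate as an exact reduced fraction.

T1 = [1 0 0 0; 0 -12/13 5/13 0; 0 -5/13 -12/13 0; 0 0 0 1]
T2·T1 = [-8/17 180/221 -75/221 0; 15/17 96/221 -40/221 0; 0 -5/13 -12/13 0; 0 0 0 1]
det M = 1; M⁻¹ = [-8/17 15/17 0 0; 180/221 96/221 -5/13 0; -75/221 -40/221 -12/13 0; 0 0 0 1]
M⁻¹ · (-191/884, 225/221, 9/13)ᵀ = (1, 0, -3/4)ᵀ

p = (1, 0, -3/4)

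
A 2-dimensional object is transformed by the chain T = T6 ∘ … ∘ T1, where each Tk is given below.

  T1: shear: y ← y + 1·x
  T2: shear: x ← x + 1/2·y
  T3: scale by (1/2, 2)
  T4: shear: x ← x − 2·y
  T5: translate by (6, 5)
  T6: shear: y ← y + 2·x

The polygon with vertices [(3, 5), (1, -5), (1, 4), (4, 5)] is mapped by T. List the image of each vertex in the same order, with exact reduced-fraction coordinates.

T1 shear: y ← y + 1·x: (3, 5) → (3, 8); (1, -5) → (1, -4); (1, 4) → (1, 5); (4, 5) → (4, 9)
T2 shear: x ← x + 1/2·y: (3, 8) → (7, 8); (1, -4) → (-1, -4); (1, 5) → (7/2, 5); (4, 9) → (17/2, 9)
T3 scale by (1/2, 2): (7, 8) → (7/2, 16); (-1, -4) → (-1/2, -8); (7/2, 5) → (7/4, 10); (17/2, 9) → (17/4, 18)
T4 shear: x ← x − 2·y: (7/2, 16) → (-57/2, 16); (-1/2, -8) → (31/2, -8); (7/4, 10) → (-73/4, 10); (17/4, 18) → (-127/4, 18)
T5 translate by (6, 5): (-57/2, 16) → (-45/2, 21); (31/2, -8) → (43/2, -3); (-73/4, 10) → (-49/4, 15); (-127/4, 18) → (-103/4, 23)
T6 shear: y ← y + 2·x: (-45/2, 21) → (-45/2, -24); (43/2, -3) → (43/2, 40); (-49/4, 15) → (-49/4, -19/2); (-103/4, 23) → (-103/4, -57/2)

image vertices: (-45/2, -24), (43/2, 40), (-49/4, -19/2), (-103/4, -57/2)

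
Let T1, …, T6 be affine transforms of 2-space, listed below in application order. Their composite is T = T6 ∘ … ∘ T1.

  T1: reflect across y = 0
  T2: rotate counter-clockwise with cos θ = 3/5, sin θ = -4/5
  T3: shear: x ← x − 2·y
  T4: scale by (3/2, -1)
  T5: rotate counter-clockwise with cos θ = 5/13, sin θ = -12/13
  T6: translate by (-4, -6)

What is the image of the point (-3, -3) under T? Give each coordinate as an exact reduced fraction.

T(p) = (-1609/130, 207/65)

T1 reflect across y = 0: (-3, -3) → (-3, 3)
T2 rotate counter-clockwise with cos θ = 3/5, sin θ = -4/5: (-3, 3) → (3/5, 21/5)
T3 shear: x ← x − 2·y: (3/5, 21/5) → (-39/5, 21/5)
T4 scale by (3/2, -1): (-39/5, 21/5) → (-117/10, -21/5)
T5 rotate counter-clockwise with cos θ = 5/13, sin θ = -12/13: (-117/10, -21/5) → (-1089/130, 597/65)
T6 translate by (-4, -6): (-1089/130, 597/65) → (-1609/130, 207/65)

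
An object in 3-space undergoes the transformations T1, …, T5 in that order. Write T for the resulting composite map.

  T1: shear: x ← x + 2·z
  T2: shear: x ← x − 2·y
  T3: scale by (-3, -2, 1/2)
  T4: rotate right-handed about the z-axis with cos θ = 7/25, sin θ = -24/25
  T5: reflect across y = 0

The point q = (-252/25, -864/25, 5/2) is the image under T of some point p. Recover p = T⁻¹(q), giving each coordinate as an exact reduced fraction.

p = (2, 0, 5)

T1 = [1 0 2 0; 0 1 0 0; 0 0 1 0; 0 0 0 1]
T2·T1 = [1 -2 2 0; 0 1 0 0; 0 0 1 0; 0 0 0 1]
T3·…·T1 = [-3 6 -6 0; 0 -2 0 0; 0 0 1/2 0; 0 0 0 1]
T4·…·T1 = [-21/25 -6/25 -42/25 0; 72/25 -158/25 144/25 0; 0 0 1/2 0; 0 0 0 1]
T5·…·T1 = [-21/25 -6/25 -42/25 0; -72/25 158/25 -144/25 0; 0 0 1/2 0; 0 0 0 1]
det M = -3; M⁻¹ = [-79/75 -1/25 -4 0; -12/25 7/50 0 0; 0 0 2 0; 0 0 0 1]
M⁻¹ · (-252/25, -864/25, 5/2)ᵀ = (2, 0, 5)ᵀ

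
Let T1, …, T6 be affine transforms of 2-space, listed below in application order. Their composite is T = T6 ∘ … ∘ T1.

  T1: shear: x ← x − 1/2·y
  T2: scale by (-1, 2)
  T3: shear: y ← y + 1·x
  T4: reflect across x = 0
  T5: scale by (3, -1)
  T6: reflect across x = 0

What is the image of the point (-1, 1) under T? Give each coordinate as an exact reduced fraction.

T(p) = (9/2, -7/2)

T1 shear: x ← x − 1/2·y: (-1, 1) → (-3/2, 1)
T2 scale by (-1, 2): (-3/2, 1) → (3/2, 2)
T3 shear: y ← y + 1·x: (3/2, 2) → (3/2, 7/2)
T4 reflect across x = 0: (3/2, 7/2) → (-3/2, 7/2)
T5 scale by (3, -1): (-3/2, 7/2) → (-9/2, -7/2)
T6 reflect across x = 0: (-9/2, -7/2) → (9/2, -7/2)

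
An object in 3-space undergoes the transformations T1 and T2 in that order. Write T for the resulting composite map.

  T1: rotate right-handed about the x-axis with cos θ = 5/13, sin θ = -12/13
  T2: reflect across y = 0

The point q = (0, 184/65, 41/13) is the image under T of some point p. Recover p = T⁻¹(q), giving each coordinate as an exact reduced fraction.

p = (0, -4, -7/5)

T1 = [1 0 0 0; 0 5/13 12/13 0; 0 -12/13 5/13 0; 0 0 0 1]
T2·T1 = [1 0 0 0; 0 -5/13 -12/13 0; 0 -12/13 5/13 0; 0 0 0 1]
det M = -1; M⁻¹ = [1 0 0 0; 0 -5/13 -12/13 0; 0 -12/13 5/13 0; 0 0 0 1]
M⁻¹ · (0, 184/65, 41/13)ᵀ = (0, -4, -7/5)ᵀ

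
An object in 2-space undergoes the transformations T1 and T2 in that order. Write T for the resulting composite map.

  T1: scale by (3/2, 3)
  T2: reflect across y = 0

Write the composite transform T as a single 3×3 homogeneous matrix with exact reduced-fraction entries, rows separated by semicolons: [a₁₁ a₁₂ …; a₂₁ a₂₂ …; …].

T = [3/2 0 0; 0 -3 0; 0 0 1]

T1 = [3/2 0 0; 0 3 0; 0 0 1]
T2·T1 = [3/2 0 0; 0 -3 0; 0 0 1]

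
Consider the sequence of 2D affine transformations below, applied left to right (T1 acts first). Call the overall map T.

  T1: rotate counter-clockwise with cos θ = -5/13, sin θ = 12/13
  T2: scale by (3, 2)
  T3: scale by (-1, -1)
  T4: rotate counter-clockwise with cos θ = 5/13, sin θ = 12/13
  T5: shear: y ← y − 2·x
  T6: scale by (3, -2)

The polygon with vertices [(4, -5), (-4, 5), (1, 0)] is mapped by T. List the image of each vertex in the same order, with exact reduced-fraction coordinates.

image vertices: (3456/169, 8948/169), (-3456/169, -8948/169), (1089/169, 1332/169)

T1 rotate counter-clockwise with cos θ = -5/13, sin θ = 12/13: (4, -5) → (40/13, 73/13); (-4, 5) → (-40/13, -73/13); (1, 0) → (-5/13, 12/13)
T2 scale by (3, 2): (40/13, 73/13) → (120/13, 146/13); (-40/13, -73/13) → (-120/13, -146/13); (-5/13, 12/13) → (-15/13, 24/13)
T3 scale by (-1, -1): (120/13, 146/13) → (-120/13, -146/13); (-120/13, -146/13) → (120/13, 146/13); (-15/13, 24/13) → (15/13, -24/13)
T4 rotate counter-clockwise with cos θ = 5/13, sin θ = 12/13: (-120/13, -146/13) → (1152/169, -2170/169); (120/13, 146/13) → (-1152/169, 2170/169); (15/13, -24/13) → (363/169, 60/169)
T5 shear: y ← y − 2·x: (1152/169, -2170/169) → (1152/169, -4474/169); (-1152/169, 2170/169) → (-1152/169, 4474/169); (363/169, 60/169) → (363/169, -666/169)
T6 scale by (3, -2): (1152/169, -4474/169) → (3456/169, 8948/169); (-1152/169, 4474/169) → (-3456/169, -8948/169); (363/169, -666/169) → (1089/169, 1332/169)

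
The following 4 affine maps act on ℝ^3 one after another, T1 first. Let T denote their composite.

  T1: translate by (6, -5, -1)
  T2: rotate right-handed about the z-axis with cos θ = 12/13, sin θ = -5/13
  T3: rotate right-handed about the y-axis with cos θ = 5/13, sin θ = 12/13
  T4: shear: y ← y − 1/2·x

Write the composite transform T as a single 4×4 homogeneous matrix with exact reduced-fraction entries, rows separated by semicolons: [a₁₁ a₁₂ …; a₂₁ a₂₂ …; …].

T = [60/169 25/169 12/13 79/169; -95/169 287/338 -6/13 -2419/338; -144/169 -60/169 5/13 -629/169; 0 0 0 1]

T1 = [1 0 0 6; 0 1 0 -5; 0 0 1 -1; 0 0 0 1]
T2·T1 = [12/13 5/13 0 47/13; -5/13 12/13 0 -90/13; 0 0 1 -1; 0 0 0 1]
T3·…·T1 = [60/169 25/169 12/13 79/169; -5/13 12/13 0 -90/13; -144/169 -60/169 5/13 -629/169; 0 0 0 1]
T4·…·T1 = [60/169 25/169 12/13 79/169; -95/169 287/338 -6/13 -2419/338; -144/169 -60/169 5/13 -629/169; 0 0 0 1]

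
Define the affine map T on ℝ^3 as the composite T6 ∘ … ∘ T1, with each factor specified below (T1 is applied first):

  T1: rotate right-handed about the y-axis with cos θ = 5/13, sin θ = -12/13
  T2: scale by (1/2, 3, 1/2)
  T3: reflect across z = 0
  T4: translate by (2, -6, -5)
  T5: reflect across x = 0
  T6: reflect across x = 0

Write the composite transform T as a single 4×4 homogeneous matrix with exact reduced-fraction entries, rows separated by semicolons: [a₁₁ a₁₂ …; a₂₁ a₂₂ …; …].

T = [5/26 0 -6/13 2; 0 3 0 -6; -6/13 0 -5/26 -5; 0 0 0 1]

T1 = [5/13 0 -12/13 0; 0 1 0 0; 12/13 0 5/13 0; 0 0 0 1]
T2·T1 = [5/26 0 -6/13 0; 0 3 0 0; 6/13 0 5/26 0; 0 0 0 1]
T3·…·T1 = [5/26 0 -6/13 0; 0 3 0 0; -6/13 0 -5/26 0; 0 0 0 1]
T4·…·T1 = [5/26 0 -6/13 2; 0 3 0 -6; -6/13 0 -5/26 -5; 0 0 0 1]
T5·…·T1 = [-5/26 0 6/13 -2; 0 3 0 -6; -6/13 0 -5/26 -5; 0 0 0 1]
T6·…·T1 = [5/26 0 -6/13 2; 0 3 0 -6; -6/13 0 -5/26 -5; 0 0 0 1]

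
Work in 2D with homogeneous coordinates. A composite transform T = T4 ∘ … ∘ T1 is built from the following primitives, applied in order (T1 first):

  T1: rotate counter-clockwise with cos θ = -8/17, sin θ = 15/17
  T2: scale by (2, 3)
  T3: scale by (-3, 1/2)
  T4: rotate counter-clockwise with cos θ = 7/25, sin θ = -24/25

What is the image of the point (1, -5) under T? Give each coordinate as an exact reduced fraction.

T1 rotate counter-clockwise with cos θ = -8/17, sin θ = 15/17: (1, -5) → (67/17, 55/17)
T2 scale by (2, 3): (67/17, 55/17) → (134/17, 165/17)
T3 scale by (-3, 1/2): (134/17, 165/17) → (-402/17, 165/34)
T4 rotate counter-clockwise with cos θ = 7/25, sin θ = -24/25: (-402/17, 165/34) → (-834/425, 1203/50)

T(p) = (-834/425, 1203/50)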